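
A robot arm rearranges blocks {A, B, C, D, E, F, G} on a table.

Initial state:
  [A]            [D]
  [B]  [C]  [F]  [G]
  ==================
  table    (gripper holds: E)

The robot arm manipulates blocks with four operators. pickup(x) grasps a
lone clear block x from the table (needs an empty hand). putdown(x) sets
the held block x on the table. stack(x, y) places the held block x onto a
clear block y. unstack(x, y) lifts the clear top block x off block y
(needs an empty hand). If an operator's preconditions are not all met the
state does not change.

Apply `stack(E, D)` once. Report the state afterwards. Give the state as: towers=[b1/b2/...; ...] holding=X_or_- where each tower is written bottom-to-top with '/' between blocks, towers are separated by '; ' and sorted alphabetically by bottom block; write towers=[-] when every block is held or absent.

before: towers=[B/A; C; F; G/D] holding=E
pre[stack(E, D)]: holding(E) ✓, clear(D) ✓, E≠D ✓
all met → apply stack(E, D)
after:  towers=[B/A; C; F; G/D/E] holding=-

towers=[B/A; C; F; G/D/E] holding=-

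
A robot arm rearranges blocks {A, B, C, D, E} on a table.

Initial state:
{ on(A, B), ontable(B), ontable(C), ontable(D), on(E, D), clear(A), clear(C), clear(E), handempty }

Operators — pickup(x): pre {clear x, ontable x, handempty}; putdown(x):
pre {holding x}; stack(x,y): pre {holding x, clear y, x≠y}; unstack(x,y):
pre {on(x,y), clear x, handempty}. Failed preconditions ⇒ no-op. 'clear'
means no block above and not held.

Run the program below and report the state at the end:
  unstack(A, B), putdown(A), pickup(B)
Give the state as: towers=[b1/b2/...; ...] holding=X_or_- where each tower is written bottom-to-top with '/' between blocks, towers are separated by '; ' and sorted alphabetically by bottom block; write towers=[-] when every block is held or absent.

towers=[A; C; D/E] holding=B

step 1 (unstack(A, B)): towers=[B; C; D/E] holding=A
step 2 (putdown(A)): towers=[A; B; C; D/E] holding=-
step 3 (pickup(B)): towers=[A; C; D/E] holding=B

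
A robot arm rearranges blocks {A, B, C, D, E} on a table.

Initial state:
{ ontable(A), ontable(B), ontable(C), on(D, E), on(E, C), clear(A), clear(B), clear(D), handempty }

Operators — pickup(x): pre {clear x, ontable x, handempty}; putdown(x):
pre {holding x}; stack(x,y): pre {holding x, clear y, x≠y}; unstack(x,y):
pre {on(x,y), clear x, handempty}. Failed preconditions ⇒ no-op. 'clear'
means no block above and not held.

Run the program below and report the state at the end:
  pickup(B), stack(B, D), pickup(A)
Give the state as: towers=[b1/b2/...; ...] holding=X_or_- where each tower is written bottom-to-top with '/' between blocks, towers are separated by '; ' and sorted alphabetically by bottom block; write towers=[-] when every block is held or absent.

towers=[C/E/D/B] holding=A

step 1 (pickup(B)): towers=[A; C/E/D] holding=B
step 2 (stack(B, D)): towers=[A; C/E/D/B] holding=-
step 3 (pickup(A)): towers=[C/E/D/B] holding=A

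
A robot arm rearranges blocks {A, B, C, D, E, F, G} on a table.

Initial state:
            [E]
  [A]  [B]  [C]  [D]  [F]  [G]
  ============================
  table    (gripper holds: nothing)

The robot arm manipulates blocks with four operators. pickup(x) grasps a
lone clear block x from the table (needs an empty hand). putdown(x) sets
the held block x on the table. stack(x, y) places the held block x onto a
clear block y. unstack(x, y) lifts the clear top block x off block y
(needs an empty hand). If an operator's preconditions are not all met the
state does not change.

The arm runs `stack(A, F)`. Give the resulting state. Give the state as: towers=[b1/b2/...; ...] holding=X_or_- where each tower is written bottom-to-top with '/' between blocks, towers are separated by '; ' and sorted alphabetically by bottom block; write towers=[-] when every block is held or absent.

before: towers=[A; B; C/E; D; F; G] holding=-
pre[stack(A, F)]: holding(A) fail, clear(F) ok, A≠F ok
holding(A) unmet → stack(A, F) is a no-op
after:  towers=[A; B; C/E; D; F; G] holding=-

towers=[A; B; C/E; D; F; G] holding=-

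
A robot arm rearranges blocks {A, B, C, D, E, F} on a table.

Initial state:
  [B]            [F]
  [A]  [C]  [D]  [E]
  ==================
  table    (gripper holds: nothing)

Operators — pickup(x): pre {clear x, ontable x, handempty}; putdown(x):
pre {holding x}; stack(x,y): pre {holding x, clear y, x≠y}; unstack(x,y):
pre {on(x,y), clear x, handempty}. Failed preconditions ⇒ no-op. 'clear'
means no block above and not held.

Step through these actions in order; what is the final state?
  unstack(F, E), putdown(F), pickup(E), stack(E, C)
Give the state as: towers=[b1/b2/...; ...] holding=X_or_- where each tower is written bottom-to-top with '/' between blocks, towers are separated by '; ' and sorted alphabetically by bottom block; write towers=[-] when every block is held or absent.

step 1 (unstack(F, E)): towers=[A/B; C; D; E] holding=F
step 2 (putdown(F)): towers=[A/B; C; D; E; F] holding=-
step 3 (pickup(E)): towers=[A/B; C; D; F] holding=E
step 4 (stack(E, C)): towers=[A/B; C/E; D; F] holding=-

towers=[A/B; C/E; D; F] holding=-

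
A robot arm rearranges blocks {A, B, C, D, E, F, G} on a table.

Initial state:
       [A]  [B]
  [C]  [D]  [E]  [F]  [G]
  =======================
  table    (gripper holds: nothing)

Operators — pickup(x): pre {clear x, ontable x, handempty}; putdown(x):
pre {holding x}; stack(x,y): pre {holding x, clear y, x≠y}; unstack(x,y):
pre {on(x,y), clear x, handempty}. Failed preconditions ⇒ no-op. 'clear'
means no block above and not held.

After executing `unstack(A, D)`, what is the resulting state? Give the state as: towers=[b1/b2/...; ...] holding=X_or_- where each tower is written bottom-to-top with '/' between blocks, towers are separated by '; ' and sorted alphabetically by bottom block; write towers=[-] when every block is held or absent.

before: towers=[C; D/A; E/B; F; G] holding=-
pre[unstack(A, D)]: on(A,D) ✓, clear(A) ✓, handempty ✓
all met → apply unstack(A, D)
after:  towers=[C; D; E/B; F; G] holding=A

towers=[C; D; E/B; F; G] holding=A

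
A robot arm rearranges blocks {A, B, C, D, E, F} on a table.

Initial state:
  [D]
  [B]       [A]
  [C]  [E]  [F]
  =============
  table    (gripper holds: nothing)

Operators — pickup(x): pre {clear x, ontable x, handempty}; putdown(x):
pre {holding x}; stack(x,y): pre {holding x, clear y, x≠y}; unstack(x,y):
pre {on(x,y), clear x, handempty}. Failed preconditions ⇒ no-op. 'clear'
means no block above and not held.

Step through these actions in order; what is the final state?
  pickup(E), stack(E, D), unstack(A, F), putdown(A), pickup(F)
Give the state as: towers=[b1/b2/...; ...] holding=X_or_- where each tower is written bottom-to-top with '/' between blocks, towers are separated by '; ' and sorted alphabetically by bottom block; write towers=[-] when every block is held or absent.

step 1 (pickup(E)): towers=[C/B/D; F/A] holding=E
step 2 (stack(E, D)): towers=[C/B/D/E; F/A] holding=-
step 3 (unstack(A, F)): towers=[C/B/D/E; F] holding=A
step 4 (putdown(A)): towers=[A; C/B/D/E; F] holding=-
step 5 (pickup(F)): towers=[A; C/B/D/E] holding=F

towers=[A; C/B/D/E] holding=F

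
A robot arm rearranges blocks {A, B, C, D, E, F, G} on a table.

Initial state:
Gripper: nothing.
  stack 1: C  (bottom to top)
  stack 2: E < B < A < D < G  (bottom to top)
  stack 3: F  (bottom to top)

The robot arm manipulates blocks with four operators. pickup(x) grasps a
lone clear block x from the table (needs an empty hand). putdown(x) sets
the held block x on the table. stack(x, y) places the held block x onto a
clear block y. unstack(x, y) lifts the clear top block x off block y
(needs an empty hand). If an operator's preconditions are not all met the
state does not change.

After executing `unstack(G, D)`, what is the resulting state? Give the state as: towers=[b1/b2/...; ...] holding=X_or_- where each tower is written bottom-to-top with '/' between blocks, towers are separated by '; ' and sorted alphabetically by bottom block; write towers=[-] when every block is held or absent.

before: towers=[C; E/B/A/D/G; F] holding=-
pre[unstack(G, D)]: on(G,D) yes, clear(G) yes, handempty yes
all met → apply unstack(G, D)
after:  towers=[C; E/B/A/D; F] holding=G

towers=[C; E/B/A/D; F] holding=G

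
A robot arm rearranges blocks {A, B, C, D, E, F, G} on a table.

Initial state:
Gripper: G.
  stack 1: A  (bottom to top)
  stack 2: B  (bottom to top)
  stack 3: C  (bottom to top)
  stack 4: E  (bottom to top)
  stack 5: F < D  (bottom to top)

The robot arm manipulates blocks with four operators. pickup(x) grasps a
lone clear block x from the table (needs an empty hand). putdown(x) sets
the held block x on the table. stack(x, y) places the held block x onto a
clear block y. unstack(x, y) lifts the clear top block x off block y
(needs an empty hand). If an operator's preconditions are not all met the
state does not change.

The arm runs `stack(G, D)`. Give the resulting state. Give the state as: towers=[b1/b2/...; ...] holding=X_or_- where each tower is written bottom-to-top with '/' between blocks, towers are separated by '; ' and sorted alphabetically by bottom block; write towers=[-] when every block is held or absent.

towers=[A; B; C; E; F/D/G] holding=-

before: towers=[A; B; C; E; F/D] holding=G
pre[stack(G, D)]: holding(G) yes, clear(D) yes, G≠D yes
all met → apply stack(G, D)
after:  towers=[A; B; C; E; F/D/G] holding=-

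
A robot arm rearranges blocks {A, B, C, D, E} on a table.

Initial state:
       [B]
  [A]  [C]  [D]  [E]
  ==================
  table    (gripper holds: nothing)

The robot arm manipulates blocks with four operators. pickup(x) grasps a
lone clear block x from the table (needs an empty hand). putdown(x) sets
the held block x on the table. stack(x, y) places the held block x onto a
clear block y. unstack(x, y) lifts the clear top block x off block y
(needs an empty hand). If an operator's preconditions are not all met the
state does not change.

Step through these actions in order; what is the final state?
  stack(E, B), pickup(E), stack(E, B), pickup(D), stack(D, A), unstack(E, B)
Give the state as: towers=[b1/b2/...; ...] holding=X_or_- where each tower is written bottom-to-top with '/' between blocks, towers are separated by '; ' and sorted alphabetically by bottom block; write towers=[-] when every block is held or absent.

step 1 (stack(E, B)) [no-op]: towers=[A; C/B; D; E] holding=-
step 2 (pickup(E)): towers=[A; C/B; D] holding=E
step 3 (stack(E, B)): towers=[A; C/B/E; D] holding=-
step 4 (pickup(D)): towers=[A; C/B/E] holding=D
step 5 (stack(D, A)): towers=[A/D; C/B/E] holding=-
step 6 (unstack(E, B)): towers=[A/D; C/B] holding=E

towers=[A/D; C/B] holding=E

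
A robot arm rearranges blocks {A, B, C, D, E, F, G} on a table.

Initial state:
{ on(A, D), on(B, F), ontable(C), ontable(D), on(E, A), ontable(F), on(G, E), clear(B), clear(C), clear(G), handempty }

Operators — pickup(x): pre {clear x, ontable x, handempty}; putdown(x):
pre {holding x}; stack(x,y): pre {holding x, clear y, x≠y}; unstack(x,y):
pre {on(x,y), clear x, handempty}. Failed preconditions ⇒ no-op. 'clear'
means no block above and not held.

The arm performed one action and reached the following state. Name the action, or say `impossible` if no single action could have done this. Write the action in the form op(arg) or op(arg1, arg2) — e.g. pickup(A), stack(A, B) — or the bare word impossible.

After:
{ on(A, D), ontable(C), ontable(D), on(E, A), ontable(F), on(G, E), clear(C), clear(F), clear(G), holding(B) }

target: towers=[C; D/A/E/G; F] holding=B
     unstack(B, F) → towers=[C; D/A/E/G; F] holding=B  ← match
     unstack(G, E) → towers=[C; D/A/E; F/B] holding=G
         pickup(C) → towers=[D/A/E/G; F/B] holding=C

unstack(B, F)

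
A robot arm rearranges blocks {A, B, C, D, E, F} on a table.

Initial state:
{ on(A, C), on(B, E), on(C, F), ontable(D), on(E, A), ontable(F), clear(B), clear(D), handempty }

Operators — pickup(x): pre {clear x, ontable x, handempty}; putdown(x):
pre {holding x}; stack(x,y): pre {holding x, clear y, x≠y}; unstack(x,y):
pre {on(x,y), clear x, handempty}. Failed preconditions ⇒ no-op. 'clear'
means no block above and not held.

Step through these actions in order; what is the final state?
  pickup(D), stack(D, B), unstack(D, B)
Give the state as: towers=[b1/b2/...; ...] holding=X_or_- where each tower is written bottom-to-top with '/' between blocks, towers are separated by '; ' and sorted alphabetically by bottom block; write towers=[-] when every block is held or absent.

towers=[F/C/A/E/B] holding=D

step 1 (pickup(D)): towers=[F/C/A/E/B] holding=D
step 2 (stack(D, B)): towers=[F/C/A/E/B/D] holding=-
step 3 (unstack(D, B)): towers=[F/C/A/E/B] holding=D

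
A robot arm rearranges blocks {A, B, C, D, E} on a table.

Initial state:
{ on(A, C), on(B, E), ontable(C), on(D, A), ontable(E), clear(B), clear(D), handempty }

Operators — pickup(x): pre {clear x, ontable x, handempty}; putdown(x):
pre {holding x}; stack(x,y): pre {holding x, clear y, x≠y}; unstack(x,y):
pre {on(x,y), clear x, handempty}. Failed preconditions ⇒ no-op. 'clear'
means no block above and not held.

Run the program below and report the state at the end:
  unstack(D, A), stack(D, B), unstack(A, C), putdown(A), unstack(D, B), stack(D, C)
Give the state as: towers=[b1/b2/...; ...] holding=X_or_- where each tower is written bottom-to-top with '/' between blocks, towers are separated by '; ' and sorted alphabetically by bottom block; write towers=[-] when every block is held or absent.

step 1 (unstack(D, A)): towers=[C/A; E/B] holding=D
step 2 (stack(D, B)): towers=[C/A; E/B/D] holding=-
step 3 (unstack(A, C)): towers=[C; E/B/D] holding=A
step 4 (putdown(A)): towers=[A; C; E/B/D] holding=-
step 5 (unstack(D, B)): towers=[A; C; E/B] holding=D
step 6 (stack(D, C)): towers=[A; C/D; E/B] holding=-

towers=[A; C/D; E/B] holding=-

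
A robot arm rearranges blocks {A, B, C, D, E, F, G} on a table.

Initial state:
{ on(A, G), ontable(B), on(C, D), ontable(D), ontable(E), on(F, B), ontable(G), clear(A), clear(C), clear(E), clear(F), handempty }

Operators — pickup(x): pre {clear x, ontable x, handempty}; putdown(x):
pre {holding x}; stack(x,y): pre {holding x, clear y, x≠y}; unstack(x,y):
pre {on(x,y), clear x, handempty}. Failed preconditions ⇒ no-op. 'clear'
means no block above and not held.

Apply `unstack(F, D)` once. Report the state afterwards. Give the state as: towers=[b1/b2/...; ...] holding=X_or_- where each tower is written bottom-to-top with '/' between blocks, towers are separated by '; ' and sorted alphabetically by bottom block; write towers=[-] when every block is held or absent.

before: towers=[B/F; D/C; E; G/A] holding=-
pre[unstack(F, D)]: on(F,D) fail, clear(F) ok, handempty ok
on(F,D) unmet → unstack(F, D) is a no-op
after:  towers=[B/F; D/C; E; G/A] holding=-

towers=[B/F; D/C; E; G/A] holding=-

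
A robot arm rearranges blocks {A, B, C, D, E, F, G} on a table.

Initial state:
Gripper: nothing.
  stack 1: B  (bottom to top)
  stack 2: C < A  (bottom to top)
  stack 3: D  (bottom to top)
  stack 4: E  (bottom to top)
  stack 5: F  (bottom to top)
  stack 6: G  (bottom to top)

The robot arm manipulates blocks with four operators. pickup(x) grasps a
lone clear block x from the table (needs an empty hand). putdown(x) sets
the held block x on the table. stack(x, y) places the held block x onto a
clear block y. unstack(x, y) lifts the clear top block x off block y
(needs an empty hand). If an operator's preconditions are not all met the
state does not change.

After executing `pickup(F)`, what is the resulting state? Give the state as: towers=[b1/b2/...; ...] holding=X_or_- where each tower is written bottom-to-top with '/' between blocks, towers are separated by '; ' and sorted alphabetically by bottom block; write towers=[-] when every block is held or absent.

before: towers=[B; C/A; D; E; F; G] holding=-
pre[pickup(F)]: clear(F) ✓, ontable(F) ✓, handempty ✓
all met → apply pickup(F)
after:  towers=[B; C/A; D; E; G] holding=F

towers=[B; C/A; D; E; G] holding=F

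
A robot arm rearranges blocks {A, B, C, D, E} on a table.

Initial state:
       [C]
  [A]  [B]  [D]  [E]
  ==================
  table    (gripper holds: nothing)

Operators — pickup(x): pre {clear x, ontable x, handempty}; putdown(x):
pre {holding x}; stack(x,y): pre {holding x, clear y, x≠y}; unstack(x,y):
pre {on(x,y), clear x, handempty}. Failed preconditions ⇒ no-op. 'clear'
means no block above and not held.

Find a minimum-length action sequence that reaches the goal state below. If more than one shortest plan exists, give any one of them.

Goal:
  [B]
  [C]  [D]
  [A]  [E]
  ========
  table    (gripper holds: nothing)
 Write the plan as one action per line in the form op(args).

pickup(D)
stack(D, E)
unstack(C, B)
stack(C, A)
pickup(B)
stack(B, C)

step 1 (pickup(D)): towers=[A; B/C; E] holding=D
step 2 (stack(D, E)): towers=[A; B/C; E/D] holding=-
step 3 (unstack(C, B)): towers=[A; B; E/D] holding=C
step 4 (stack(C, A)): towers=[A/C; B; E/D] holding=-
step 5 (pickup(B)): towers=[A/C; E/D] holding=B
step 6 (stack(B, C)): towers=[A/C/B; E/D] holding=-
goal check: towers=[A/C/B; E/D] holding=- — reached (length 6, optimal by BFS)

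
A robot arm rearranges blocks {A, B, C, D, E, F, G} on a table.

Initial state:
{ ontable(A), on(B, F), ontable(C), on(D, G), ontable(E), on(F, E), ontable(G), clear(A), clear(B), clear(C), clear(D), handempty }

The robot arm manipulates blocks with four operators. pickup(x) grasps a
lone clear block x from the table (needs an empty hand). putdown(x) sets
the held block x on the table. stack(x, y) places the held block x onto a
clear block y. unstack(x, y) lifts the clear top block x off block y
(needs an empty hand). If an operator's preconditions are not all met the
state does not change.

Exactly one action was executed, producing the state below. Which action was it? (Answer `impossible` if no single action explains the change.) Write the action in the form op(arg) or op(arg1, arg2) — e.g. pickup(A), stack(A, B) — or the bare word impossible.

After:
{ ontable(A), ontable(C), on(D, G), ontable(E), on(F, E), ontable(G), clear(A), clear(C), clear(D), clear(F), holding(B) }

target: towers=[A; C; E/F; G/D] holding=B
     unstack(B, F) → towers=[A; C; E/F; G/D] holding=B  ← match
     unstack(D, G) → towers=[A; C; E/F/B; G] holding=D
         pickup(A) → towers=[C; E/F/B; G/D] holding=A
         pickup(C) → towers=[A; E/F/B; G/D] holding=C

unstack(B, F)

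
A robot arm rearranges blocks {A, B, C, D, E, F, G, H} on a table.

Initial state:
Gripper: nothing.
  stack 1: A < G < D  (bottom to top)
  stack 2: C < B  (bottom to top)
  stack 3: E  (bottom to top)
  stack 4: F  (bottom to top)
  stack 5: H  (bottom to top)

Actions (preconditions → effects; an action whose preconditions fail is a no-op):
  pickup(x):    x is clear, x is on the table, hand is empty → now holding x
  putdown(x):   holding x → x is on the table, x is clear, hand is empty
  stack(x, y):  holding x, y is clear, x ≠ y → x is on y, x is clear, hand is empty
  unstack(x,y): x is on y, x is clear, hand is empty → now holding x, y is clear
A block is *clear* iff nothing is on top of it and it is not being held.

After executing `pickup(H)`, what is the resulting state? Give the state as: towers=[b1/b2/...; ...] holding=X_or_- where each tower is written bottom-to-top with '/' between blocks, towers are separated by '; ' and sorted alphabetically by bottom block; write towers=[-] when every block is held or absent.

towers=[A/G/D; C/B; E; F] holding=H

before: towers=[A/G/D; C/B; E; F; H] holding=-
pre[pickup(H)]: clear(H) ok, ontable(H) ok, handempty ok
all met → apply pickup(H)
after:  towers=[A/G/D; C/B; E; F] holding=H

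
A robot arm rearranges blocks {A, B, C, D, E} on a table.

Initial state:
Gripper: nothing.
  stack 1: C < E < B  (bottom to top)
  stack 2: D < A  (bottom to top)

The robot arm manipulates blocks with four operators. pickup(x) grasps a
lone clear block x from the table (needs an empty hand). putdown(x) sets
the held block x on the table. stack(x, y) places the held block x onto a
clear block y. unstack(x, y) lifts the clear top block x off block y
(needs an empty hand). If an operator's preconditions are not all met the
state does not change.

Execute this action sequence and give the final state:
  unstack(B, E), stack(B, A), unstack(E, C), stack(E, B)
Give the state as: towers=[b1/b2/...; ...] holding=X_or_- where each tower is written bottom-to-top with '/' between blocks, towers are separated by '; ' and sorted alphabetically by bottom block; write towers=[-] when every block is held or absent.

towers=[C; D/A/B/E] holding=-

step 1 (unstack(B, E)): towers=[C/E; D/A] holding=B
step 2 (stack(B, A)): towers=[C/E; D/A/B] holding=-
step 3 (unstack(E, C)): towers=[C; D/A/B] holding=E
step 4 (stack(E, B)): towers=[C; D/A/B/E] holding=-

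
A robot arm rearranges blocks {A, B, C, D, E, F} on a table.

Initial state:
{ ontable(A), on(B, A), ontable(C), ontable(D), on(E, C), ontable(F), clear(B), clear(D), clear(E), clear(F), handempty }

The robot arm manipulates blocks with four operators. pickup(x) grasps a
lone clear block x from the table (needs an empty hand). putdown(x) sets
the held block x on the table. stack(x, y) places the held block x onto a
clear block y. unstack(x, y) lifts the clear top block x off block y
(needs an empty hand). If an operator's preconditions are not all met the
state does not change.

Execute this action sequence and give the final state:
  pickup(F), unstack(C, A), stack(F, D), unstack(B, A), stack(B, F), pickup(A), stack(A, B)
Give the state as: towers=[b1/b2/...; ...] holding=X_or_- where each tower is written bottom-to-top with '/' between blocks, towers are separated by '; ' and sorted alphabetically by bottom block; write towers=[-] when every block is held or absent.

towers=[C/E; D/F/B/A] holding=-

step 1 (pickup(F)): towers=[A/B; C/E; D] holding=F
step 2 (unstack(C, A)) [no-op]: towers=[A/B; C/E; D] holding=F
step 3 (stack(F, D)): towers=[A/B; C/E; D/F] holding=-
step 4 (unstack(B, A)): towers=[A; C/E; D/F] holding=B
step 5 (stack(B, F)): towers=[A; C/E; D/F/B] holding=-
step 6 (pickup(A)): towers=[C/E; D/F/B] holding=A
step 7 (stack(A, B)): towers=[C/E; D/F/B/A] holding=-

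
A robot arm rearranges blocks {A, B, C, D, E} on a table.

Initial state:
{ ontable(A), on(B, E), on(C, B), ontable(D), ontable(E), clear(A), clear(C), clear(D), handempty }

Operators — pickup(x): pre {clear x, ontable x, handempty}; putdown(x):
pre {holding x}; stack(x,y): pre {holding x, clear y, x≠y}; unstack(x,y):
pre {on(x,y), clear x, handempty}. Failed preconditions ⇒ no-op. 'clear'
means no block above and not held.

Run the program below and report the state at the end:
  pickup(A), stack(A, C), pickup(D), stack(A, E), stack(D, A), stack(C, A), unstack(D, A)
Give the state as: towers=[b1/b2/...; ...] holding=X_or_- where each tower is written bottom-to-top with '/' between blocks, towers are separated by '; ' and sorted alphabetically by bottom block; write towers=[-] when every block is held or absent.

towers=[E/B/C/A] holding=D

step 1 (pickup(A)): towers=[D; E/B/C] holding=A
step 2 (stack(A, C)): towers=[D; E/B/C/A] holding=-
step 3 (pickup(D)): towers=[E/B/C/A] holding=D
step 4 (stack(A, E)) [no-op]: towers=[E/B/C/A] holding=D
step 5 (stack(D, A)): towers=[E/B/C/A/D] holding=-
step 6 (stack(C, A)) [no-op]: towers=[E/B/C/A/D] holding=-
step 7 (unstack(D, A)): towers=[E/B/C/A] holding=D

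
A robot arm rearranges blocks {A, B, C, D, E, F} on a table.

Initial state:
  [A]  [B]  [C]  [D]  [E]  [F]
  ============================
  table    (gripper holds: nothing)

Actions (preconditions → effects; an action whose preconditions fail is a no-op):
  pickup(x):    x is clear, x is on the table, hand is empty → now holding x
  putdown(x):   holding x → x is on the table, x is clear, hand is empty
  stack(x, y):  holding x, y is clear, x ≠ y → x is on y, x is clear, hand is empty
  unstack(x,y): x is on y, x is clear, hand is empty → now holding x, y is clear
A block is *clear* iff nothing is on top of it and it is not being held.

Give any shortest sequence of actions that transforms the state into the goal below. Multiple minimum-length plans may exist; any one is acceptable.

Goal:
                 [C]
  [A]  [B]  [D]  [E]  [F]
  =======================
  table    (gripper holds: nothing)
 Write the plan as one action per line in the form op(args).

step 1 (pickup(C)): towers=[A; B; D; E; F] holding=C
step 2 (stack(C, E)): towers=[A; B; D; E/C; F] holding=-
goal check: towers=[A; B; D; E/C; F] holding=- — reached (length 2, optimal by BFS)

pickup(C)
stack(C, E)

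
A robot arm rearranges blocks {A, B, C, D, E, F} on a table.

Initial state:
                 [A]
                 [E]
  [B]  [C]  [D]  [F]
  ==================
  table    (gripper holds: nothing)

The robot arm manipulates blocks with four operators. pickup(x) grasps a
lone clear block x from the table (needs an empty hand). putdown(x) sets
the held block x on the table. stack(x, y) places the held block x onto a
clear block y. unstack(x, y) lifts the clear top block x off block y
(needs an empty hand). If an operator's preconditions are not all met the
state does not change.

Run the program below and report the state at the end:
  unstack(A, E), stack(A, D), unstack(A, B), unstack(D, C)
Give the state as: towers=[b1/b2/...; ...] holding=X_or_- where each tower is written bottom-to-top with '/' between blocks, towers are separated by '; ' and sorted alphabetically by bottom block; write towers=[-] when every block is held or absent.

towers=[B; C; D/A; F/E] holding=-

step 1 (unstack(A, E)): towers=[B; C; D; F/E] holding=A
step 2 (stack(A, D)): towers=[B; C; D/A; F/E] holding=-
step 3 (unstack(A, B)) [no-op]: towers=[B; C; D/A; F/E] holding=-
step 4 (unstack(D, C)) [no-op]: towers=[B; C; D/A; F/E] holding=-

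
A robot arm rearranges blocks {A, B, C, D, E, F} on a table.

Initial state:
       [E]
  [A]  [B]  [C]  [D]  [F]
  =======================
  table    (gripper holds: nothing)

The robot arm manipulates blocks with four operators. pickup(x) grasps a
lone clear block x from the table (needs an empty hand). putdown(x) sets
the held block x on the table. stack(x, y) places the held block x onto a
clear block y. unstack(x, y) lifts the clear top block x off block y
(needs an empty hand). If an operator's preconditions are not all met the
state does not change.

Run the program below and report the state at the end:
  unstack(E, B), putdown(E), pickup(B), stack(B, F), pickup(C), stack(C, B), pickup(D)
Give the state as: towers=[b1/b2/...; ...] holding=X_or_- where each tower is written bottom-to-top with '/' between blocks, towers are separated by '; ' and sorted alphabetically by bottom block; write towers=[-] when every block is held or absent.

towers=[A; E; F/B/C] holding=D

step 1 (unstack(E, B)): towers=[A; B; C; D; F] holding=E
step 2 (putdown(E)): towers=[A; B; C; D; E; F] holding=-
step 3 (pickup(B)): towers=[A; C; D; E; F] holding=B
step 4 (stack(B, F)): towers=[A; C; D; E; F/B] holding=-
step 5 (pickup(C)): towers=[A; D; E; F/B] holding=C
step 6 (stack(C, B)): towers=[A; D; E; F/B/C] holding=-
step 7 (pickup(D)): towers=[A; E; F/B/C] holding=D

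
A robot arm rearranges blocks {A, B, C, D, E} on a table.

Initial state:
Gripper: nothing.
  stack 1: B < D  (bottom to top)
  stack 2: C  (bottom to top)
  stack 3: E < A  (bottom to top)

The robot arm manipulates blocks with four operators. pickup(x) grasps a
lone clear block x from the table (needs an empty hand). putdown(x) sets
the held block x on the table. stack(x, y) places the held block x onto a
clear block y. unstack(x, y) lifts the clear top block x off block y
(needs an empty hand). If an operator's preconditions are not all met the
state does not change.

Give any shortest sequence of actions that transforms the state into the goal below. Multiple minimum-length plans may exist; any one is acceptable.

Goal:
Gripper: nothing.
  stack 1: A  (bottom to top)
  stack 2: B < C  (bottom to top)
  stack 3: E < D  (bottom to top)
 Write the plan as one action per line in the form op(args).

unstack(A, E)
putdown(A)
unstack(D, B)
stack(D, E)
pickup(C)
stack(C, B)

step 1 (unstack(A, E)): towers=[B/D; C; E] holding=A
step 2 (putdown(A)): towers=[A; B/D; C; E] holding=-
step 3 (unstack(D, B)): towers=[A; B; C; E] holding=D
step 4 (stack(D, E)): towers=[A; B; C; E/D] holding=-
step 5 (pickup(C)): towers=[A; B; E/D] holding=C
step 6 (stack(C, B)): towers=[A; B/C; E/D] holding=-
goal check: towers=[A; B/C; E/D] holding=- — reached (length 6, optimal by BFS)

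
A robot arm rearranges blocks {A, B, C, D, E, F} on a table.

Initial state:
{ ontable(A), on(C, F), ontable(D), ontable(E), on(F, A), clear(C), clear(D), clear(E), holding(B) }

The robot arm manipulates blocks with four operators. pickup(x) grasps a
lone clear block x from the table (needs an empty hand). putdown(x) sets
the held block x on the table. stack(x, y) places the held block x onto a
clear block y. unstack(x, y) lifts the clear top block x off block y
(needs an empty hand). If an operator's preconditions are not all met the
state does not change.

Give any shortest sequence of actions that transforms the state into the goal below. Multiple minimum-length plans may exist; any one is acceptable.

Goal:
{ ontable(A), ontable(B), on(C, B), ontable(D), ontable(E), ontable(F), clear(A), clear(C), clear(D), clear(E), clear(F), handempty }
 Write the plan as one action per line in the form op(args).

putdown(B)
unstack(C, F)
stack(C, B)
unstack(F, A)
putdown(F)

step 1 (putdown(B)): towers=[A/F/C; B; D; E] holding=-
step 2 (unstack(C, F)): towers=[A/F; B; D; E] holding=C
step 3 (stack(C, B)): towers=[A/F; B/C; D; E] holding=-
step 4 (unstack(F, A)): towers=[A; B/C; D; E] holding=F
step 5 (putdown(F)): towers=[A; B/C; D; E; F] holding=-
goal check: towers=[A; B/C; D; E; F] holding=- — reached (length 5, optimal by BFS)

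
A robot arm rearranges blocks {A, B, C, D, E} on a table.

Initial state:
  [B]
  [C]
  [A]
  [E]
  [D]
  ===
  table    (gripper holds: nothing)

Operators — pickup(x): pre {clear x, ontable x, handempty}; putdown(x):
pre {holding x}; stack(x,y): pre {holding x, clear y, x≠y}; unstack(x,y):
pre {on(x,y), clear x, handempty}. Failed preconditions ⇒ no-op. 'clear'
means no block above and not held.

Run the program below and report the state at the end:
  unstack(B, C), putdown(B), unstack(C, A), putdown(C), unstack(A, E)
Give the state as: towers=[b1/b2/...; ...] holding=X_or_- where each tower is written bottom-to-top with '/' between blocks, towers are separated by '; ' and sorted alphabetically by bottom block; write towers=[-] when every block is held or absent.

step 1 (unstack(B, C)): towers=[D/E/A/C] holding=B
step 2 (putdown(B)): towers=[B; D/E/A/C] holding=-
step 3 (unstack(C, A)): towers=[B; D/E/A] holding=C
step 4 (putdown(C)): towers=[B; C; D/E/A] holding=-
step 5 (unstack(A, E)): towers=[B; C; D/E] holding=A

towers=[B; C; D/E] holding=A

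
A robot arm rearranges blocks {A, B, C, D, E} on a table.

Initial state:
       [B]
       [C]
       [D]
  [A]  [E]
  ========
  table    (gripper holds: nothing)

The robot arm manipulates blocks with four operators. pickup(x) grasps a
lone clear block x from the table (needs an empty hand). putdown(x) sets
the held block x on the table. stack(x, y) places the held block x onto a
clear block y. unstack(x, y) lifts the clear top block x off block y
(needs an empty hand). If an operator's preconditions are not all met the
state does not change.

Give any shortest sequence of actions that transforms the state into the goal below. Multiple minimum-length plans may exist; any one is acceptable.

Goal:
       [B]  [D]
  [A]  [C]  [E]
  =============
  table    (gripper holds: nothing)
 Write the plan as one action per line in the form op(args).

unstack(B, C)
putdown(B)
unstack(C, D)
putdown(C)
pickup(B)
stack(B, C)

step 1 (unstack(B, C)): towers=[A; E/D/C] holding=B
step 2 (putdown(B)): towers=[A; B; E/D/C] holding=-
step 3 (unstack(C, D)): towers=[A; B; E/D] holding=C
step 4 (putdown(C)): towers=[A; B; C; E/D] holding=-
step 5 (pickup(B)): towers=[A; C; E/D] holding=B
step 6 (stack(B, C)): towers=[A; C/B; E/D] holding=-
goal check: towers=[A; C/B; E/D] holding=- — reached (length 6, optimal by BFS)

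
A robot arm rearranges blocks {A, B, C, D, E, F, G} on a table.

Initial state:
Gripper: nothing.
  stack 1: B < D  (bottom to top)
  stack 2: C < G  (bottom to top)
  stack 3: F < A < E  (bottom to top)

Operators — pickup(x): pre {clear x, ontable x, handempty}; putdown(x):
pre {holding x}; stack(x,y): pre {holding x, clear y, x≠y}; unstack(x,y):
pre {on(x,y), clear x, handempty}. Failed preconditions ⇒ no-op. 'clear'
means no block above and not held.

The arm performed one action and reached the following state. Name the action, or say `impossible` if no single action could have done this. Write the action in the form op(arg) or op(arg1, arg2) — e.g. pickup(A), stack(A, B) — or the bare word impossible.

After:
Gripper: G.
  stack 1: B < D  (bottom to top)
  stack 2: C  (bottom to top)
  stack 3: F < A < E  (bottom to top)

unstack(G, C)

target: towers=[B/D; C; F/A/E] holding=G
     unstack(G, C) → towers=[B/D; C; F/A/E] holding=G  ← match
     unstack(D, B) → towers=[B; C/G; F/A/E] holding=D
     unstack(E, A) → towers=[B/D; C/G; F/A] holding=E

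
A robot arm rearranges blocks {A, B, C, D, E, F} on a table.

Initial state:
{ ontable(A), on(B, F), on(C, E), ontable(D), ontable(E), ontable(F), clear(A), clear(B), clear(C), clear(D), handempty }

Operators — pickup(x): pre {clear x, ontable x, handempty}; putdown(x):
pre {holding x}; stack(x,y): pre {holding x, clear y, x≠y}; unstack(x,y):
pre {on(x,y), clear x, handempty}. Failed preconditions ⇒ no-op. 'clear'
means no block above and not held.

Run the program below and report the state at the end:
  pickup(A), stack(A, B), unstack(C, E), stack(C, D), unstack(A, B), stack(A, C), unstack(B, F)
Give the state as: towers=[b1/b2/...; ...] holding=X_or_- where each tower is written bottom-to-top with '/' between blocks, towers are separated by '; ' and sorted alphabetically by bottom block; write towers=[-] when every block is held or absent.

step 1 (pickup(A)): towers=[D; E/C; F/B] holding=A
step 2 (stack(A, B)): towers=[D; E/C; F/B/A] holding=-
step 3 (unstack(C, E)): towers=[D; E; F/B/A] holding=C
step 4 (stack(C, D)): towers=[D/C; E; F/B/A] holding=-
step 5 (unstack(A, B)): towers=[D/C; E; F/B] holding=A
step 6 (stack(A, C)): towers=[D/C/A; E; F/B] holding=-
step 7 (unstack(B, F)): towers=[D/C/A; E; F] holding=B

towers=[D/C/A; E; F] holding=B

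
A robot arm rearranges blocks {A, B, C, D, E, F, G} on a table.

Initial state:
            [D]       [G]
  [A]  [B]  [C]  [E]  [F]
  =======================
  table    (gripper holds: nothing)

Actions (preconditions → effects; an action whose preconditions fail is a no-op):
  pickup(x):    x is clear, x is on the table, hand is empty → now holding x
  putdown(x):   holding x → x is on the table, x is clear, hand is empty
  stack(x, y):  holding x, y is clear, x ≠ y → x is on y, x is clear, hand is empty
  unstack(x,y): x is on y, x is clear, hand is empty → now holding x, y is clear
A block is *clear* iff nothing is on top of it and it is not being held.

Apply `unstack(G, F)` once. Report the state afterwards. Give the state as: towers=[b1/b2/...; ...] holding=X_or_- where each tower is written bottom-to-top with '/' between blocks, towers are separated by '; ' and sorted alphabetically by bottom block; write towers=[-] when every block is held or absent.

before: towers=[A; B; C/D; E; F/G] holding=-
pre[unstack(G, F)]: on(G,F) yes, clear(G) yes, handempty yes
all met → apply unstack(G, F)
after:  towers=[A; B; C/D; E; F] holding=G

towers=[A; B; C/D; E; F] holding=G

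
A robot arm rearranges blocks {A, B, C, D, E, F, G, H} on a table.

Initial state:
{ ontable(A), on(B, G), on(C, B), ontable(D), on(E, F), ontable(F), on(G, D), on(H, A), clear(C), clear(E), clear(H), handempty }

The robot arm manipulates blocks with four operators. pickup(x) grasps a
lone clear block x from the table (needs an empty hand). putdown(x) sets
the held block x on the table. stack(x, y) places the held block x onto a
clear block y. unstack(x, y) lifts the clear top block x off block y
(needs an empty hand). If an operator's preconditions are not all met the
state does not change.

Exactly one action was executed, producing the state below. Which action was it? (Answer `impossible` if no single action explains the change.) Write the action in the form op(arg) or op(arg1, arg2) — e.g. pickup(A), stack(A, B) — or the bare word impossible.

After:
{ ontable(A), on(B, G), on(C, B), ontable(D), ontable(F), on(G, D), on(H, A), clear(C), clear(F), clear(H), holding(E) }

target: towers=[A/H; D/G/B/C; F] holding=E
     unstack(E, F) → towers=[A/H; D/G/B/C; F] holding=E  ← match
     unstack(H, A) → towers=[A; D/G/B/C; F/E] holding=H
     unstack(C, B) → towers=[A/H; D/G/B; F/E] holding=C

unstack(E, F)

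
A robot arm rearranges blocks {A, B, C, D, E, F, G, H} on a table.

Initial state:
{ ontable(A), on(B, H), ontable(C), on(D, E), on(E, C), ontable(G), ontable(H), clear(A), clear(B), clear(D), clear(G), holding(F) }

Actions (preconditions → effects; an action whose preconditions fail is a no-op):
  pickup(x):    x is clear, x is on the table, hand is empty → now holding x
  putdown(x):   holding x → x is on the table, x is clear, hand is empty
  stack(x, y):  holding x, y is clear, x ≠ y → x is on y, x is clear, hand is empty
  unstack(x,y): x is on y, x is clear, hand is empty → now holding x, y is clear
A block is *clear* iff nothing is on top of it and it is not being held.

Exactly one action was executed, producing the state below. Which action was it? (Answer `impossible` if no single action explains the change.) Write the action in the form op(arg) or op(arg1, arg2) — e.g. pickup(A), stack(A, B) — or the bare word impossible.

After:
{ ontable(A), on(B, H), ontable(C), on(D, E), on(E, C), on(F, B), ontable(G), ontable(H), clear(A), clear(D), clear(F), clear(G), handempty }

target: towers=[A; C/E/D; G; H/B/F] holding=-
        putdown(F) → towers=[A; C/E/D; F; G; H/B] holding=-
       stack(F, G) → towers=[A; C/E/D; G/F; H/B] holding=-
       stack(F, A) → towers=[A/F; C/E/D; G; H/B] holding=-
       stack(F, B) → towers=[A; C/E/D; G; H/B/F] holding=-  ← match
       stack(F, D) → towers=[A; C/E/D/F; G; H/B] holding=-

stack(F, B)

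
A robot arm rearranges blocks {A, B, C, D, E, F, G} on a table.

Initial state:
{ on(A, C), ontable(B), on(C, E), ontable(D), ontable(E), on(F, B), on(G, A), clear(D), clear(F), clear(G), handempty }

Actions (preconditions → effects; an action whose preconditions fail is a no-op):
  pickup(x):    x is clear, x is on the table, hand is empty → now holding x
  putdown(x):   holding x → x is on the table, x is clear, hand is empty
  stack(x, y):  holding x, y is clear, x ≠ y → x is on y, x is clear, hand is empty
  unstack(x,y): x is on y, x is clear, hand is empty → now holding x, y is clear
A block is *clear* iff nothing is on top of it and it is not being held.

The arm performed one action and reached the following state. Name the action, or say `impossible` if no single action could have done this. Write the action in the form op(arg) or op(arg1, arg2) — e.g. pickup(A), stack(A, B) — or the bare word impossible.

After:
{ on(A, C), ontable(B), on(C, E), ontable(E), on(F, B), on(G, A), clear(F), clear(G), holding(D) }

target: towers=[B/F; E/C/A/G] holding=D
     unstack(F, B) → towers=[B; D; E/C/A/G] holding=F
     unstack(G, A) → towers=[B/F; D; E/C/A] holding=G
         pickup(D) → towers=[B/F; E/C/A/G] holding=D  ← match

pickup(D)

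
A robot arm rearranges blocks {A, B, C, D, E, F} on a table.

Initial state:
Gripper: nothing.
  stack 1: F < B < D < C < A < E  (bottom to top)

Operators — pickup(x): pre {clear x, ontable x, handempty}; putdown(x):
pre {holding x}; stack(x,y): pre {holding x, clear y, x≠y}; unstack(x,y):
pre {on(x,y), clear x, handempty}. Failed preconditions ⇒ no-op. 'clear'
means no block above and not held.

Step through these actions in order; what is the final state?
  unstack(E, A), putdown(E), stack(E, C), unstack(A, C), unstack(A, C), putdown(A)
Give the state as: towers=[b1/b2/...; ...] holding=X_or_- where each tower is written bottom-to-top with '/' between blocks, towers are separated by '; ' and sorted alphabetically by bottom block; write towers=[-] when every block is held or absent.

step 1 (unstack(E, A)): towers=[F/B/D/C/A] holding=E
step 2 (putdown(E)): towers=[E; F/B/D/C/A] holding=-
step 3 (stack(E, C)) [no-op]: towers=[E; F/B/D/C/A] holding=-
step 4 (unstack(A, C)): towers=[E; F/B/D/C] holding=A
step 5 (unstack(A, C)) [no-op]: towers=[E; F/B/D/C] holding=A
step 6 (putdown(A)): towers=[A; E; F/B/D/C] holding=-

towers=[A; E; F/B/D/C] holding=-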